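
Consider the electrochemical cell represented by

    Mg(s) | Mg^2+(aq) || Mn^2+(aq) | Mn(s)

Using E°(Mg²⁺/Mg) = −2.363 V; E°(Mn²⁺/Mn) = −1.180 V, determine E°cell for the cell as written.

By convention the left-hand electrode in cell notation is the anode (oxidation) and the right-hand electrode is the cathode (reduction).
E°cell = E°(right) − E°(left) = −1.180 − (−2.363) = +1.183 V.

+1.183 V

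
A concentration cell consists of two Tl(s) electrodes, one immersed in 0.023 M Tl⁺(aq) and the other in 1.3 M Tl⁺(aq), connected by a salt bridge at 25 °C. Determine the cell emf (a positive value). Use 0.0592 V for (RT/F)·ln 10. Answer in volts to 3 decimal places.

0.104 V

For a concentration cell E°cell = 0, since both electrodes use the same couple.
The compartment with the higher Tl⁺(aq) concentration (1.3 M) acts as the cathode; ions are reduced there and produced at the dilute (0.023 M) anode.
With n = 1, Ecell = −(0.0592/1)·log([dilute]/[conc]) = −(0.0592/1)·log(0.023/1.3) = +0.104 V.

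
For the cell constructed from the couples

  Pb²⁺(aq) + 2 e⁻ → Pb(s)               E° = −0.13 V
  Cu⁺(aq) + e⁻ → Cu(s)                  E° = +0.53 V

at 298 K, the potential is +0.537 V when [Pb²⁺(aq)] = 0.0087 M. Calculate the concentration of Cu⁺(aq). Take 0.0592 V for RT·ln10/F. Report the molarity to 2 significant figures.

0.00078 M

Cu⁺/Cu is the cathode (higher E°); E°cell = +0.53 − (−0.13) = +0.66 V with n = 2.
Rearranging E = E° − (0.0592/n)·log Q gives log Q = 2(+0.66 − (+0.537))/0.0592 = 4.155.
For 2 Cu⁺(aq) + Pb(s) → 2 Cu(s) + Pb²⁺(aq), the reaction quotient is Q = [Pb²⁺(aq)] / [Cu⁺(aq)]^2.
Isolating [Cu⁺(aq)] in Q = 10^{4.155} yields log [Cu⁺(aq)] = −3.108, i.e. 0.00078 M.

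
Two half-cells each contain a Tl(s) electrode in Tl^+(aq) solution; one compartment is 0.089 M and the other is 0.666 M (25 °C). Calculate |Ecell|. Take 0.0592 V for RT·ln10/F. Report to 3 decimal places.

0.052 V

For a concentration cell E°cell = 0, since both electrodes use the same couple.
The compartment with the higher Tl^+(aq) concentration (0.666 M) acts as the cathode; ions are reduced there and produced at the dilute (0.089 M) anode.
With n = 1, Ecell = −(0.0592/1)·log([dilute]/[conc]) = −(0.0592/1)·log(0.089/0.666) = +0.052 V.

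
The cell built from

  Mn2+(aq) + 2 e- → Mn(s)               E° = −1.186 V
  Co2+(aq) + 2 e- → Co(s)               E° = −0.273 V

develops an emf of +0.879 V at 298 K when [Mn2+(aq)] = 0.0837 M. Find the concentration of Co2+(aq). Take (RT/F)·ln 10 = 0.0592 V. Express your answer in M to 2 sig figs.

With Co²⁺/Co at the cathode and Mn²⁺/Mn at the anode, E°cell = −0.273 − (−1.186) = +0.913 V (n = 2).
Since E = E° − (0.0592/n)·log Q, log Q = n(E° − E)/0.0592 = 1.149.
For Co2+(aq) + Mn(s) → Co(s) + Mn2+(aq), the reaction quotient is Q = [Mn2+(aq)] / [Co2+(aq)].
Substituting the known concentrations and solving, log [Co2+(aq)] = −2.226 and [Co2+(aq)] = 0.0059 M.

0.0059 M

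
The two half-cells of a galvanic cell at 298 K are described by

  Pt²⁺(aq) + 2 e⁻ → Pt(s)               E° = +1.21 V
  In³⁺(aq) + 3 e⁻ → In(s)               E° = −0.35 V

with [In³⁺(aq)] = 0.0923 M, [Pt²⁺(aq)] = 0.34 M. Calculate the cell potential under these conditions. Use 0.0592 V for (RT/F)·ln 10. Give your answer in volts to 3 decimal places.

+1.567 V

Since E°(Pt²⁺/Pt) > E°(In³⁺/In), Pt²⁺/Pt serves as the cathode.
E°cell = +1.21 − (−0.35) = +1.56 V, with n = 6 electrons transferred.
The balanced reaction is 3 Pt²⁺(aq) + 2 In(s) → 3 Pt(s) + 2 In³⁺(aq), so Q = [In³⁺(aq)]^2 / [Pt²⁺(aq)]^3 = 0.217 and log Q = −0.664.
Applying E = E° − (RT ln10/nF)·log Q gives +1.56 − (0.0592/6)(−0.664) = +1.567 V.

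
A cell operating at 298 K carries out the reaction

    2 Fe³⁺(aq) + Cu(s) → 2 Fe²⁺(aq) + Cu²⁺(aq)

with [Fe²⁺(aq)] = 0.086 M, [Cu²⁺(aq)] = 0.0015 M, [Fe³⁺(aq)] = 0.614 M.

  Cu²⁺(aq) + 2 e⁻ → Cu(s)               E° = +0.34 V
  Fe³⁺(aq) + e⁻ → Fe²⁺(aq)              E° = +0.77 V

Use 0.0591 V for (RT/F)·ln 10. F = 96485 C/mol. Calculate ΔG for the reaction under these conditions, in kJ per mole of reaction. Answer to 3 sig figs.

−109 kJ/mol

The standard cell potential is +0.77 − (+0.34) = +0.43 V, with n = 2 electrons in the balanced equation.
Here Q = ([Fe²⁺(aq)]^2·[Cu²⁺(aq)]) / [Fe³⁺(aq)]^2 = 2.94×10^−5 (log Q = −4.531), giving E = +0.43 − (0.0591/2)·(−4.531) = +0.5639 V.
ΔG = −nFE = −(2)(96485)(+0.5639) J/mol = −109 kJ/mol.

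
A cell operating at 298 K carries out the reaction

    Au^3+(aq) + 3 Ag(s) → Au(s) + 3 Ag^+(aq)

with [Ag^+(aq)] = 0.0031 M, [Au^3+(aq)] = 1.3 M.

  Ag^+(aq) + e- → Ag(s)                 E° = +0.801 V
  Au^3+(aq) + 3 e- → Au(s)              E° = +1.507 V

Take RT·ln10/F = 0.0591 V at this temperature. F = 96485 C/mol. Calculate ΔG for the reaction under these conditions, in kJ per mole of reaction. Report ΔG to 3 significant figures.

The standard cell potential is +1.507 − (+0.801) = +0.706 V, with n = 3 electrons in the balanced equation.
The reaction quotient is [Ag^+(aq)]^3 / [Au^3+(aq)] = 2.29×10^−8; by Nernst, E = +0.706 − (0.0591/3)(−7.640) = +0.8565 V.
Then ΔG = −nFE = −3 × 96485 × +0.8565 J/mol = −248 kJ/mol.

−248 kJ/mol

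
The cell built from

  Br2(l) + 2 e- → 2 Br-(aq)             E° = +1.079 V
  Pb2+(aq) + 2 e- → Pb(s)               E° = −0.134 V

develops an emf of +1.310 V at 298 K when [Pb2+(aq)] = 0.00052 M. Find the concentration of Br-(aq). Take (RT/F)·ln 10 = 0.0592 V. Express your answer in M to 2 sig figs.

With Br₂/Br⁻ at the cathode and Pb²⁺/Pb at the anode, E°cell = +1.079 − (−0.134) = +1.213 V (n = 2).
Rearranging E = E° − (0.0592/n)·log Q gives log Q = 2(+1.213 − (+1.310))/0.0592 = −3.277.
The balanced reaction is Br2(l) + Pb(s) → 2 Br-(aq) + Pb2+(aq), so Q = [Br-(aq)]^2·[Pb2+(aq)].
Solving for the unknown gives log [Br-(aq)] = 0.003, so [Br-(aq)] ≈ 1.0 M.

1.0 M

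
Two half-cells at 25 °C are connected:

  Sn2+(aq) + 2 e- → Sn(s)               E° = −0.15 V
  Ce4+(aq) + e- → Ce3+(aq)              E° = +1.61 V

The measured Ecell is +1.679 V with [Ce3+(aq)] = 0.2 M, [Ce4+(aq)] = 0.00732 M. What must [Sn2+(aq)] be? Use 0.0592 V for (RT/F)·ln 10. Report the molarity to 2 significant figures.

The Ce⁴⁺/Ce³⁺ couple has the larger reduction potential, so it is the cathode: E°cell = +1.61 − (−0.15) = +1.76 V and n = 2.
From the Nernst equation, log Q = n(E° − E)/0.0592 = 2·(+1.76 − (+1.679))/0.0592 = 2.736.
Balancing electrons gives 2 Ce4+(aq) + Sn(s) → 2 Ce3+(aq) + Sn2+(aq); thus Q = ([Ce3+(aq)]^2·[Sn2+(aq)]) / [Ce4+(aq)]^2.
Isolating [Sn2+(aq)] in Q = 10^{2.736} yields log [Sn2+(aq)] = −0.137, i.e. 0.73 M.

0.73 M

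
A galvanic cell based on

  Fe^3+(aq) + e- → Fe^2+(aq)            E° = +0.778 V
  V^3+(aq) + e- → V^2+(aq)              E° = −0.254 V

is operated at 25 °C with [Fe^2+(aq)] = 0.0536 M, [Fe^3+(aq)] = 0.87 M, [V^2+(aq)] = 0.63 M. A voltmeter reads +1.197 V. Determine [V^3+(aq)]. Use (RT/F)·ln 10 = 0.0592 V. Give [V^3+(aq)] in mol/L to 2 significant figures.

0.017 M

With Fe³⁺/Fe²⁺ at the cathode and V³⁺/V²⁺ at the anode, E°cell = +0.778 − (−0.254) = +1.032 V (n = 1).
Rearranging E = E° − (0.0592/n)·log Q gives log Q = 1(+1.032 − (+1.197))/0.0592 = −2.787.
Balancing electrons gives Fe^3+(aq) + V^2+(aq) → Fe^2+(aq) + V^3+(aq); thus Q = ([Fe^2+(aq)]·[V^3+(aq)]) / ([Fe^3+(aq)]·[V^2+(aq)]).
Isolating [V^3+(aq)] in Q = 10^{−2.787} yields log [V^3+(aq)] = −1.777, i.e. 0.017 M.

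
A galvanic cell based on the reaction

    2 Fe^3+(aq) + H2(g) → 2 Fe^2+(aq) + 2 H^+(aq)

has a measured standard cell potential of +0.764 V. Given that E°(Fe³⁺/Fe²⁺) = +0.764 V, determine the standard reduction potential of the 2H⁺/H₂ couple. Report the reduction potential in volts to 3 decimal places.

+0.000 V

In the reaction as written the Fe³⁺/Fe²⁺ couple is reduced (cathode) and 2H⁺/H₂ is oxidized (anode), so E°cell = E°(Fe³⁺/Fe²⁺) − E°(2H⁺/H₂).
E°(2H⁺/H₂) = E°(cathode) − E°cell = +0.764 − (+0.764) = +0.000 V.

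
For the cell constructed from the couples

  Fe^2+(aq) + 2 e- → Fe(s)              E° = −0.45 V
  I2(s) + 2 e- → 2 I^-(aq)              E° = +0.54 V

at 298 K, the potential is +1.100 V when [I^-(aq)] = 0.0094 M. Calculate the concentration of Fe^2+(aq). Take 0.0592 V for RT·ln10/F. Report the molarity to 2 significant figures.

I₂/I⁻ is the cathode (higher E°); E°cell = +0.54 − (−0.45) = +0.99 V with n = 2.
From the Nernst equation, log Q = n(E° − E)/0.0592 = 2·(+0.99 − (+1.100))/0.0592 = −3.716.
Balancing electrons gives I2(s) + Fe(s) → 2 I^-(aq) + Fe^2+(aq); thus Q = [I^-(aq)]^2·[Fe^2+(aq)].
Solving for the unknown gives log [Fe^2+(aq)] = 0.338, so [Fe^2+(aq)] ≈ 2.2 M.

2.2 M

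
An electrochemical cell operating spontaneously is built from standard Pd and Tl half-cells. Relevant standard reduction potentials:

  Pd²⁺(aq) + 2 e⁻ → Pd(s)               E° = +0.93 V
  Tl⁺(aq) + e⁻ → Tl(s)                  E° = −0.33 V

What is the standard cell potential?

+1.26 V

The Pd²⁺/Pd couple has the higher E°, so Pd ion is reduced (cathode) and Tl is oxidized (anode).
E°cell = E°(cathode) − E°(anode) = +0.93 − (−0.33) = +1.26 V.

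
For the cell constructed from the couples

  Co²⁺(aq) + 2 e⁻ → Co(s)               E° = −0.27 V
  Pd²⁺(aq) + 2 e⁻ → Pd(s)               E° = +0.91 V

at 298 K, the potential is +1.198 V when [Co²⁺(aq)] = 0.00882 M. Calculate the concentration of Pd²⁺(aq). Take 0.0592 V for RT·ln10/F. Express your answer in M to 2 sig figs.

0.036 M

The Pd²⁺/Pd couple has the larger reduction potential, so it is the cathode: E°cell = +0.91 − (−0.27) = +1.18 V and n = 2.
From the Nernst equation, log Q = n(E° − E)/0.0592 = 2·(+1.18 − (+1.198))/0.0592 = −0.608.
Balancing electrons gives Pd²⁺(aq) + Co(s) → Pd(s) + Co²⁺(aq); thus Q = [Co²⁺(aq)] / [Pd²⁺(aq)].
Substituting the known concentrations and solving, log [Pd²⁺(aq)] = −1.447 and [Pd²⁺(aq)] = 0.036 M.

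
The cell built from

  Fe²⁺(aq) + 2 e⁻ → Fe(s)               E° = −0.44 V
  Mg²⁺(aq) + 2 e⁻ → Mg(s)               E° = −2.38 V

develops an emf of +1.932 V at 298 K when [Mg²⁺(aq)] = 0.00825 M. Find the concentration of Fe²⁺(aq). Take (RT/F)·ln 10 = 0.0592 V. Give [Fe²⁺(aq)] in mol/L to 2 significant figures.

0.0044 M

The Fe²⁺/Fe couple has the larger reduction potential, so it is the cathode: E°cell = −0.44 − (−2.38) = +1.94 V and n = 2.
Since E = E° − (0.0592/n)·log Q, log Q = n(E° − E)/0.0592 = 0.270.
The balanced reaction is Fe²⁺(aq) + Mg(s) → Fe(s) + Mg²⁺(aq), so Q = [Mg²⁺(aq)] / [Fe²⁺(aq)].
Solving for the unknown gives log [Fe²⁺(aq)] = −2.354, so [Fe²⁺(aq)] ≈ 0.0044 M.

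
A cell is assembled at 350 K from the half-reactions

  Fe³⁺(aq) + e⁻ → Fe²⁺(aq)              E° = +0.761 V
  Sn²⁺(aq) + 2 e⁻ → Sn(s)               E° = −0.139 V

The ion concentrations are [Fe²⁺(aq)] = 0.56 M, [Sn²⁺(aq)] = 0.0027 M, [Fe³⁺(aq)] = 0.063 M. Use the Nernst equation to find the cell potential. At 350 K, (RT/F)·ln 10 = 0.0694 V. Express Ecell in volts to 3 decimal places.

Fe³⁺/Fe²⁺ is reduced (cathode, E° = +0.761 V) and Sn²⁺/Sn is oxidized (anode).
The standard potential is +0.761 − (−0.139) = +0.900 V and the balanced reaction transfers n = 2 electrons.
For the overall reaction 2 Fe³⁺(aq) + Sn(s) → 2 Fe²⁺(aq) + Sn²⁺(aq), Q = ([Fe²⁺(aq)]^2·[Sn²⁺(aq)]) / [Fe³⁺(aq)]^2 = 0.213, giving log Q = −0.671.
By the Nernst equation, E = +0.900 − (0.0694/2)·(−0.671) = +0.923 V.

+0.923 V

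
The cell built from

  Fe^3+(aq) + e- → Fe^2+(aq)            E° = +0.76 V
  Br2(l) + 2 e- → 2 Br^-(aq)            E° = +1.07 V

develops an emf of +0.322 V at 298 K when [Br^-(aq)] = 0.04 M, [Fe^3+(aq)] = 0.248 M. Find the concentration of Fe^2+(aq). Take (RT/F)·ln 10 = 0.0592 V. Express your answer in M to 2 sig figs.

With Br₂/Br⁻ at the cathode and Fe³⁺/Fe²⁺ at the anode, E°cell = +1.07 − (+0.76) = +0.31 V (n = 2).
From the Nernst equation, log Q = n(E° − E)/0.0592 = 2·(+0.31 − (+0.322))/0.0592 = −0.405.
Balancing electrons gives Br2(l) + 2 Fe^2+(aq) → 2 Br^-(aq) + 2 Fe^3+(aq); thus Q = ([Br^-(aq)]^2·[Fe^3+(aq)]^2) / [Fe^2+(aq)]^2.
Solving for the unknown gives log [Fe^2+(aq)] = −1.801, so [Fe^2+(aq)] ≈ 0.016 M.

0.016 M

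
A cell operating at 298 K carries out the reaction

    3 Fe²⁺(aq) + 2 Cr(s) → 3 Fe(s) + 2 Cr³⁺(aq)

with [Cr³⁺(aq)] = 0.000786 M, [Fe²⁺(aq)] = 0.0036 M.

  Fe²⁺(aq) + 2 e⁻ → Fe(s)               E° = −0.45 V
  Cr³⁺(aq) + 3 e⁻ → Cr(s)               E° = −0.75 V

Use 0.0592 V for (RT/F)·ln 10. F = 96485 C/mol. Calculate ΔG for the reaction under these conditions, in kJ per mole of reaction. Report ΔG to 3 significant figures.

With Fe²⁺/Fe reduced at the cathode, E°cell = −0.45 − (−0.75) = +0.30 V and n = 6.
Q = [Cr³⁺(aq)]^2 / [Fe²⁺(aq)]^3 = 13.2, so log Q = 1.122 and E = +0.30 − (0.0592/6)(1.122) = +0.2889 V.
Then ΔG = −nFE = −6 × 96485 × +0.2889 J/mol = −167 kJ/mol.

−167 kJ/mol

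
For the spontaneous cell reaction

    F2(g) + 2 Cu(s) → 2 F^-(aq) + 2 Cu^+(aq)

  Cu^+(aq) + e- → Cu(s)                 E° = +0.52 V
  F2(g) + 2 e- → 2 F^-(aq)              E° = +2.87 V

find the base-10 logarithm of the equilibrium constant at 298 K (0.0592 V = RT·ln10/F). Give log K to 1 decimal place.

log K = 79.4

The F₂/F⁻ couple is reduced (cathode); E°cell = +2.87 − (+0.52) = +2.35 V with n = 2.
At equilibrium E = 0, so log K = nE°cell / 0.0592 = (2)(+2.35) / 0.0592 = 79.4.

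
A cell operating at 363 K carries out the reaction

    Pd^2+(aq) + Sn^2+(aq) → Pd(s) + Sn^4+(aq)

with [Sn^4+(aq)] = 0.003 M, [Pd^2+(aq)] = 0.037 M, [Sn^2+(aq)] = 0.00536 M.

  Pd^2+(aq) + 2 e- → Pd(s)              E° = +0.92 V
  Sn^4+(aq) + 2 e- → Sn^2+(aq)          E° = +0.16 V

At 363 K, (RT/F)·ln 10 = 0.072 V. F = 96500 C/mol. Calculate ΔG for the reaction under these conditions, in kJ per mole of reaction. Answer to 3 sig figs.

With Pd²⁺/Pd reduced at the cathode, E°cell = +0.92 − (+0.16) = +0.76 V and n = 2.
Q = [Sn^4+(aq)] / ([Pd^2+(aq)]·[Sn^2+(aq)]) = 15.1, so log Q = 1.180 and E = +0.76 − (0.072/2)(1.180) = +0.7175 V.
Finally ΔG = −nFE = −(2)(96500 C/mol)(+0.7175 V) = −138 kJ/mol.

−138 kJ/mol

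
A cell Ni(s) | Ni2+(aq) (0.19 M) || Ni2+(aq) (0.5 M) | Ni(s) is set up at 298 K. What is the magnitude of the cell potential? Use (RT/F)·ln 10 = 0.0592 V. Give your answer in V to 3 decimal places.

0.012 V

For a concentration cell E°cell = 0, since both electrodes use the same couple.
The compartment with the higher Ni2+(aq) concentration (0.5 M) acts as the cathode; ions are reduced there and produced at the dilute (0.19 M) anode.
With n = 2, Ecell = −(0.0592/2)·log([dilute]/[conc]) = −(0.0592/2)·log(0.19/0.5) = +0.012 V.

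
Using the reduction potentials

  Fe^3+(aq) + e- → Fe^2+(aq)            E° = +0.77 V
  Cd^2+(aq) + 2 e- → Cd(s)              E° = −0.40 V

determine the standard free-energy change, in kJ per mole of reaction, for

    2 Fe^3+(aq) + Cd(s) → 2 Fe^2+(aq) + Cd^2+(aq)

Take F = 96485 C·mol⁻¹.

−226 kJ/mol

In the reaction as written Fe^3+(aq) is reduced, so the Fe³⁺/Fe²⁺ couple is the cathode and Cd²⁺/Cd is the anode.
E°cell = +0.77 − (−0.40) = +1.17 V; balancing electrons gives n = 2.
ΔG° = −nFE°cell = −(2)(96485)(+1.17) J/mol = −226 kJ/mol.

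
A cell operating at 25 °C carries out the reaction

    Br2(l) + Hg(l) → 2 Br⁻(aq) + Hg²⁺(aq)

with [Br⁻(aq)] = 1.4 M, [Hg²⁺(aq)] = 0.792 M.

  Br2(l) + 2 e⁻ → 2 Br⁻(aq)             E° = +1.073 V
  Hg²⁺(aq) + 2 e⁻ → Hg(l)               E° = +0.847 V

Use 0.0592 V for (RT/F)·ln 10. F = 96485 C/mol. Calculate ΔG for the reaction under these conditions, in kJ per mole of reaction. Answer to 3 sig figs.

−42.5 kJ/mol

The standard cell potential is +1.073 − (+0.847) = +0.226 V, with n = 2 electrons in the balanced equation.
Q = [Br⁻(aq)]^2·[Hg²⁺(aq)] = 1.55, so log Q = 0.191 and E = +0.226 − (0.0592/2)(0.191) = +0.2203 V.
ΔG = −nFE = −(2)(96485)(+0.2203) J/mol = −42.5 kJ/mol.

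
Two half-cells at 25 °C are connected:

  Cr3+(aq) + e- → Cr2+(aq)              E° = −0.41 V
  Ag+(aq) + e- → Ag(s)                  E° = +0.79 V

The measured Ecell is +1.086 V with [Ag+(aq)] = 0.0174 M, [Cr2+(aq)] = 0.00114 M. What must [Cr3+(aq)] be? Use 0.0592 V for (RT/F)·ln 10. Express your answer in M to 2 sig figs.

Ag⁺/Ag is the cathode (higher E°); E°cell = +0.79 − (−0.41) = +1.20 V with n = 1.
From the Nernst equation, log Q = n(E° − E)/0.0592 = 1·(+1.20 − (+1.086))/0.0592 = 1.926.
Balancing electrons gives Ag+(aq) + Cr2+(aq) → Ag(s) + Cr3+(aq); thus Q = [Cr3+(aq)] / ([Ag+(aq)]·[Cr2+(aq)]).
Isolating [Cr3+(aq)] in Q = 10^{1.926} yields log [Cr3+(aq)] = −2.777, i.e. 0.0017 M.

0.0017 M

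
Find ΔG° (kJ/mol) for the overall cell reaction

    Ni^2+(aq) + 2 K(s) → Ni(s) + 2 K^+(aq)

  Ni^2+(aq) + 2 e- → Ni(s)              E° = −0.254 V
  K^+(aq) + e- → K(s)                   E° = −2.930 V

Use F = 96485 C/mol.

In the reaction as written Ni^2+(aq) is reduced, so the Ni²⁺/Ni couple is the cathode and K⁺/K is the anode.
E°cell = −0.254 − (−2.930) = +2.676 V; balancing electrons gives n = 2.
ΔG° = −nFE°cell = −(2)(96485)(+2.676) J/mol = −516 kJ/mol.

−516 kJ/mol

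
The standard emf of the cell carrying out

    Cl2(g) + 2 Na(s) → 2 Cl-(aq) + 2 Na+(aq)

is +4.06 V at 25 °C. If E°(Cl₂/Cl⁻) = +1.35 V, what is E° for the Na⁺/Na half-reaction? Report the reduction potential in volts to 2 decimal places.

In the reaction as written the Cl₂/Cl⁻ couple is reduced (cathode) and Na⁺/Na is oxidized (anode), so E°cell = E°(Cl₂/Cl⁻) − E°(Na⁺/Na).
E°(Na⁺/Na) = E°(cathode) − E°cell = +1.35 − (+4.06) = −2.71 V.

−2.71 V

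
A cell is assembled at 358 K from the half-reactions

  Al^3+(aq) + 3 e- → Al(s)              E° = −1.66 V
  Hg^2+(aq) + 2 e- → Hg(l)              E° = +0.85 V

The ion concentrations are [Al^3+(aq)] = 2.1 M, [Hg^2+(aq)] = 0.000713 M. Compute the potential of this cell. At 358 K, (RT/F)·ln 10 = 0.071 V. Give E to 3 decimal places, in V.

+2.391 V

The Hg²⁺/Hg couple has the more positive E°, so it is the cathode; Al³⁺/Al is the anode.
The standard potential is +0.85 − (−1.66) = +2.51 V and the balanced reaction transfers n = 6 electrons.
Balancing gives 3 Hg^2+(aq) + 2 Al(s) → 3 Hg(l) + 2 Al^3+(aq); hence Q = [Al^3+(aq)]^2 / [Hg^2+(aq)]^3 = 1.22×10^10 (log Q = 10.085).
By the Nernst equation, E = +2.51 − (0.071/6)·(10.085) = +2.391 V.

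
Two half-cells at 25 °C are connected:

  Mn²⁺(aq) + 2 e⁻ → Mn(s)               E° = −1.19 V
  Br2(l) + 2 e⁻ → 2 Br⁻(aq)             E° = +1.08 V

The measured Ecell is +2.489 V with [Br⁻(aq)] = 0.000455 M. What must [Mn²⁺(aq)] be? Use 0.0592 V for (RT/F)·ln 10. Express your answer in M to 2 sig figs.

0.19 M

The Br₂/Br⁻ couple has the larger reduction potential, so it is the cathode: E°cell = +1.08 − (−1.19) = +2.27 V and n = 2.
Rearranging E = E° − (0.0592/n)·log Q gives log Q = 2(+2.27 − (+2.489))/0.0592 = −7.399.
Balancing electrons gives Br2(l) + Mn(s) → 2 Br⁻(aq) + Mn²⁺(aq); thus Q = [Br⁻(aq)]^2·[Mn²⁺(aq)].
Substituting the known concentrations and solving, log [Mn²⁺(aq)] = −0.715 and [Mn²⁺(aq)] = 0.19 M.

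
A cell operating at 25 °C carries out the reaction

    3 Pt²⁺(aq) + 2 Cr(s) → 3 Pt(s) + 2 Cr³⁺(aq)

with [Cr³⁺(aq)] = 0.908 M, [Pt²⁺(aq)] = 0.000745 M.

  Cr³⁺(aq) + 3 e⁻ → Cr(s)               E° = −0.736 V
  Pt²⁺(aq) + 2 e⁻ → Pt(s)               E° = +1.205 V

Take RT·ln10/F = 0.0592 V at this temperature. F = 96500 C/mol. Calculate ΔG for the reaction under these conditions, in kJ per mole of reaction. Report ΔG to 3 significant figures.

−1070 kJ/mol

The standard cell potential is +1.205 − (−0.736) = +1.941 V, with n = 6 electrons in the balanced equation.
The reaction quotient is [Cr³⁺(aq)]^2 / [Pt²⁺(aq)]^3 = 1.99×10^9; by Nernst, E = +1.941 − (0.0592/6)(9.300) = +1.8492 V.
Finally ΔG = −nFE = −(6)(96500 C/mol)(+1.8492 V) = −1070 kJ/mol.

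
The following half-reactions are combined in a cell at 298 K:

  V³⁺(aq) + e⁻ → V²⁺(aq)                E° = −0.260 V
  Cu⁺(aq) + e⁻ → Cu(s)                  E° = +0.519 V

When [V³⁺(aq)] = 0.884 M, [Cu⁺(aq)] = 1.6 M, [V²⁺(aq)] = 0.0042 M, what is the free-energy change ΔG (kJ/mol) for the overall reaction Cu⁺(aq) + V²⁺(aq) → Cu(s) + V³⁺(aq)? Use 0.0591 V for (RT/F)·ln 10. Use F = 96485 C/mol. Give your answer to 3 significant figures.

The standard cell potential is +0.519 − (−0.260) = +0.779 V, with n = 1 electron in the balanced equation.
Q = [V³⁺(aq)] / ([Cu⁺(aq)]·[V²⁺(aq)]) = 132, so log Q = 2.119 and E = +0.779 − (0.0591/1)(2.119) = +0.6538 V.
ΔG = −nFE = −(1)(96485)(+0.6538) J/mol = −63.1 kJ/mol.

−63.1 kJ/mol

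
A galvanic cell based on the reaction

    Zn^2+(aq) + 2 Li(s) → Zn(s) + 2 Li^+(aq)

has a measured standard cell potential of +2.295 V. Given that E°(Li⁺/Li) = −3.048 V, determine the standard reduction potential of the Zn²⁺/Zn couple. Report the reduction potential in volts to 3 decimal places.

−0.753 V

In the reaction as written the Zn²⁺/Zn couple is reduced (cathode) and Li⁺/Li is oxidized (anode), so E°cell = E°(Zn²⁺/Zn) − E°(Li⁺/Li).
E°(Zn²⁺/Zn) = E°cell + E°(anode) = +2.295 + (−3.048) = −0.753 V.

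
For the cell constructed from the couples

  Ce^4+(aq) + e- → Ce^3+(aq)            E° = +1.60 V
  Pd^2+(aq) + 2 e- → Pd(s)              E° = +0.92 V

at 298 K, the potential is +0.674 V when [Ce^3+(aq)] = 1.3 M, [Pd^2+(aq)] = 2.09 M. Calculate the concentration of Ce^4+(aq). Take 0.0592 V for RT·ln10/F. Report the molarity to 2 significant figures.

1.5 M

Ce⁴⁺/Ce³⁺ is the cathode (higher E°); E°cell = +1.60 − (+0.92) = +0.68 V with n = 2.
Since E = E° − (0.0592/n)·log Q, log Q = n(E° − E)/0.0592 = 0.203.
For 2 Ce^4+(aq) + Pd(s) → 2 Ce^3+(aq) + Pd^2+(aq), the reaction quotient is Q = ([Ce^3+(aq)]^2·[Pd^2+(aq)]) / [Ce^4+(aq)]^2.
Isolating [Ce^4+(aq)] in Q = 10^{0.203} yields log [Ce^4+(aq)] = 0.173, i.e. 1.5 M.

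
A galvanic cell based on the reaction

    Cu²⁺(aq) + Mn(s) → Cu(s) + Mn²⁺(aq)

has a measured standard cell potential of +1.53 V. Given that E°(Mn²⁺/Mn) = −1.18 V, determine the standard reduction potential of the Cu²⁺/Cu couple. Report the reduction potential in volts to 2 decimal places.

In the reaction as written the Cu²⁺/Cu couple is reduced (cathode) and Mn²⁺/Mn is oxidized (anode), so E°cell = E°(Cu²⁺/Cu) − E°(Mn²⁺/Mn).
E°(Cu²⁺/Cu) = E°cell + E°(anode) = +1.53 + (−1.18) = +0.35 V.

+0.35 V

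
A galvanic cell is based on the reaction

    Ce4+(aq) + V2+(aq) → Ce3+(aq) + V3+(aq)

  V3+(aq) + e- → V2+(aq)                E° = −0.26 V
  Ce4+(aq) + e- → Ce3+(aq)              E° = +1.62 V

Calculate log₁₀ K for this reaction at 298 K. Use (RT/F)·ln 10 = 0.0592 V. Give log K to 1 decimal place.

The Ce⁴⁺/Ce³⁺ couple is reduced (cathode); E°cell = +1.62 − (−0.26) = +1.88 V with n = 1.
At equilibrium E = 0, so log K = nE°cell / 0.0592 = (1)(+1.88) / 0.0592 = 31.8.

log K = 31.8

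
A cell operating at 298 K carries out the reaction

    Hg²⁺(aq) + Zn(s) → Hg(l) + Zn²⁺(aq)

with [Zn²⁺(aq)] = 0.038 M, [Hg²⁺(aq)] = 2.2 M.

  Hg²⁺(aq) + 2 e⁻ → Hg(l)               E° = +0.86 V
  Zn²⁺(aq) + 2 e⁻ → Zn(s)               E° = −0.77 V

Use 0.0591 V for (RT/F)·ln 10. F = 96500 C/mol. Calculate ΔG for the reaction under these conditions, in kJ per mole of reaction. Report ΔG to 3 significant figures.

−325 kJ/mol

The standard cell potential is +0.86 − (−0.77) = +1.63 V, with n = 2 electrons in the balanced equation.
Q = [Zn²⁺(aq)] / [Hg²⁺(aq)] = 0.0173, so log Q = −1.763 and E = +1.63 − (0.0591/2)(−1.763) = +1.6821 V.
Then ΔG = −nFE = −2 × 96500 × +1.6821 J/mol = −325 kJ/mol.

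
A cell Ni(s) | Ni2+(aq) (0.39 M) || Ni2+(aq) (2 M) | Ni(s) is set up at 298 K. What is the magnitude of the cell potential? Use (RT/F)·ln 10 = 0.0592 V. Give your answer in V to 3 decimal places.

For a concentration cell E°cell = 0, since both electrodes use the same couple.
The compartment with the higher Ni2+(aq) concentration (2 M) acts as the cathode; ions are reduced there and produced at the dilute (0.39 M) anode.
With n = 2, Ecell = −(0.0592/2)·log([dilute]/[conc]) = −(0.0592/2)·log(0.39/2) = +0.021 V.

0.021 V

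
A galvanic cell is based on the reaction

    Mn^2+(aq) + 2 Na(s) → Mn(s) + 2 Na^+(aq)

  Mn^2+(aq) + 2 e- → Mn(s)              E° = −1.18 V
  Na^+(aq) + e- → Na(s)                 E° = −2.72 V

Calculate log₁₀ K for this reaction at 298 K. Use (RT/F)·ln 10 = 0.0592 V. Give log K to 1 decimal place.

The Mn²⁺/Mn couple is reduced (cathode); E°cell = −1.18 − (−2.72) = +1.54 V with n = 2.
At equilibrium E = 0, so log K = nE°cell / 0.0592 = (2)(+1.54) / 0.0592 = 52.0.

log K = 52.0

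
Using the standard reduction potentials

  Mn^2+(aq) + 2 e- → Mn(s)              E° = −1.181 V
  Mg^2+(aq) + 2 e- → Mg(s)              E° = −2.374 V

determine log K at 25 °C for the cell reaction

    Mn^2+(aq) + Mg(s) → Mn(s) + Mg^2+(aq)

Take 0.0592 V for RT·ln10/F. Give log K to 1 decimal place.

The Mn²⁺/Mn couple is reduced (cathode); E°cell = −1.181 − (−2.374) = +1.193 V with n = 2.
At equilibrium E = 0, so log K = nE°cell / 0.0592 = (2)(+1.193) / 0.0592 = 40.3.

log K = 40.3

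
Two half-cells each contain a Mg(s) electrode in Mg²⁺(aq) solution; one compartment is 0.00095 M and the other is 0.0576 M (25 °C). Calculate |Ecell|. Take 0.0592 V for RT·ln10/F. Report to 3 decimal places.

For a concentration cell E°cell = 0, since both electrodes use the same couple.
The compartment with the higher Mg²⁺(aq) concentration (0.0576 M) acts as the cathode; ions are reduced there and produced at the dilute (0.00095 M) anode.
With n = 2, Ecell = −(0.0592/2)·log([dilute]/[conc]) = −(0.0592/2)·log(0.00095/0.0576) = +0.053 V.

0.053 V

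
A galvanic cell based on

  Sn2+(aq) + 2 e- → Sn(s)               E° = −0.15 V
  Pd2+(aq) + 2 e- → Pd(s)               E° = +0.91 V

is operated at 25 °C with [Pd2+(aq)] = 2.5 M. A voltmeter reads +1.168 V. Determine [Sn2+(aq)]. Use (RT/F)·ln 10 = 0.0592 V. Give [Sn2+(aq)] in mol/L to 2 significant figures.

0.00056 M

Pd²⁺/Pd is the cathode (higher E°); E°cell = +0.91 − (−0.15) = +1.06 V with n = 2.
Rearranging E = E° − (0.0592/n)·log Q gives log Q = 2(+1.06 − (+1.168))/0.0592 = −3.649.
Balancing electrons gives Pd2+(aq) + Sn(s) → Pd(s) + Sn2+(aq); thus Q = [Sn2+(aq)] / [Pd2+(aq)].
Solving for the unknown gives log [Sn2+(aq)] = −3.251, so [Sn2+(aq)] ≈ 0.00056 M.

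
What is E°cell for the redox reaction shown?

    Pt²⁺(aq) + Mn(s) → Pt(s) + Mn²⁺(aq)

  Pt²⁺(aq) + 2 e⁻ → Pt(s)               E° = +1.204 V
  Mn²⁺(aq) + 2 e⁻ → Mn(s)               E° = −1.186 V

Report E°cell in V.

Pt²⁺(aq) gains electrons, so the Pt²⁺/Pt couple is the cathode; the Mn²⁺/Mn couple is the anode.
E°cell = E°(cathode) − E°(anode) = +1.204 − (−1.186) = +2.390 V.
The positive value indicates the reaction is spontaneous as written.

+2.390 V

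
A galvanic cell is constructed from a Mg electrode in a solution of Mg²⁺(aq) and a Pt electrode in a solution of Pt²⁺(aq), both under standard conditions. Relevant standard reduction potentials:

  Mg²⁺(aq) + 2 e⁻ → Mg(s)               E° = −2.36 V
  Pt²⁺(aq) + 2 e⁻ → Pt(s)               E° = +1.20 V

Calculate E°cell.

+3.56 V

The Pt²⁺/Pt couple has the higher E°, so Pt ion is reduced (cathode) and Mg is oxidized (anode).
E°cell = E°(cathode) − E°(anode) = +1.20 − (−2.36) = +3.56 V.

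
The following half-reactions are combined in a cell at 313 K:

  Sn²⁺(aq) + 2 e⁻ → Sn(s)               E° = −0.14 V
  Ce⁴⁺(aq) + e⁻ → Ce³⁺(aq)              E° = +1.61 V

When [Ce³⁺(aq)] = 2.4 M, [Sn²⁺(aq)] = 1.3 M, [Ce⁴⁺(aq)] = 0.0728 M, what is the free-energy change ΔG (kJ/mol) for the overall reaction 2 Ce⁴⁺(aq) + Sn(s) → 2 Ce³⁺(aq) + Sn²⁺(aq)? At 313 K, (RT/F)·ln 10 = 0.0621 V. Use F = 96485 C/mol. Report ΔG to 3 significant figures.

−319 kJ/mol

With Ce⁴⁺/Ce³⁺ reduced at the cathode, E°cell = +1.61 − (−0.14) = +1.75 V and n = 2.
Here Q = ([Ce³⁺(aq)]^2·[Sn²⁺(aq)]) / [Ce⁴⁺(aq)]^2 = 1.41×10^3 (log Q = 3.150), giving E = +1.75 − (0.0621/2)·(3.150) = +1.6522 V.
ΔG = −nFE = −(2)(96485)(+1.6522) J/mol = −319 kJ/mol.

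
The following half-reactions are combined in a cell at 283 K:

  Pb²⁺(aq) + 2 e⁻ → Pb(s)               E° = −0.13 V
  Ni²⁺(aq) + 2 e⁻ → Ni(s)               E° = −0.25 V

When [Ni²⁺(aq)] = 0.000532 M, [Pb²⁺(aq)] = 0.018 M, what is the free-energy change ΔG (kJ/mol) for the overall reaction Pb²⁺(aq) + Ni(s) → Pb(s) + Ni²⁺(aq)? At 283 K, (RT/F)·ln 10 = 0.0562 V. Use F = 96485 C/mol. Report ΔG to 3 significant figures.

−31.5 kJ/mol

E°cell = −0.13 − (−0.25) = +0.12 V; the balanced reaction transfers n = 2 electrons.
The reaction quotient is [Ni²⁺(aq)] / [Pb²⁺(aq)] = 0.0296; by Nernst, E = +0.12 − (0.0562/2)(−1.529) = +0.1630 V.
ΔG = −nFE = −(2)(96485)(+0.1630) J/mol = −31.5 kJ/mol.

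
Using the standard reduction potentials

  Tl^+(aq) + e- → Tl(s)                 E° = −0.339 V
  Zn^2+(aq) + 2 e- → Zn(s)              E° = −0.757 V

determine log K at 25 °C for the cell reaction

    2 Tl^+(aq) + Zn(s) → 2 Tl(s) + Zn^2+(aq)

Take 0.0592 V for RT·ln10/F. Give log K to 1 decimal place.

log K = 14.1

The Tl⁺/Tl couple is reduced (cathode); E°cell = −0.339 − (−0.757) = +0.418 V with n = 2.
At equilibrium E = 0, so log K = nE°cell / 0.0592 = (2)(+0.418) / 0.0592 = 14.1.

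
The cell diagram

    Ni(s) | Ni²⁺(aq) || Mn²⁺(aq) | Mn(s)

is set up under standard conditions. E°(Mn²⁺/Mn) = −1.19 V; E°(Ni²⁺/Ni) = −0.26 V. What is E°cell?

−0.93 V

By convention the left-hand electrode in cell notation is the anode (oxidation) and the right-hand electrode is the cathode (reduction).
E°cell = E°(right) − E°(left) = −1.19 − (−0.26) = −0.93 V.
The negative sign shows that, as written, the cell would require an external voltage to drive the reaction.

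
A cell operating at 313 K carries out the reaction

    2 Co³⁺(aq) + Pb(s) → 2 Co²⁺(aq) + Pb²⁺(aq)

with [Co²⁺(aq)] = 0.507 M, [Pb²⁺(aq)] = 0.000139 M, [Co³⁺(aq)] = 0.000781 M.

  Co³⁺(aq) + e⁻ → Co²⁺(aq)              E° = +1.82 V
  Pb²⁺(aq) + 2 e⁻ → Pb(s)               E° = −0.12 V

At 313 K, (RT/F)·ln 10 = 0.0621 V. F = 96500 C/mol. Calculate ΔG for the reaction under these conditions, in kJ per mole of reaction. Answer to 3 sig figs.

−364 kJ/mol

The standard cell potential is +1.82 − (−0.12) = +1.94 V, with n = 2 electrons in the balanced equation.
Q = ([Co²⁺(aq)]^2·[Pb²⁺(aq)]) / [Co³⁺(aq)]^2 = 58.6, so log Q = 1.768 and E = +1.94 − (0.0621/2)(1.768) = +1.8851 V.
ΔG = −nFE = −(2)(96500)(+1.8851) J/mol = −364 kJ/mol.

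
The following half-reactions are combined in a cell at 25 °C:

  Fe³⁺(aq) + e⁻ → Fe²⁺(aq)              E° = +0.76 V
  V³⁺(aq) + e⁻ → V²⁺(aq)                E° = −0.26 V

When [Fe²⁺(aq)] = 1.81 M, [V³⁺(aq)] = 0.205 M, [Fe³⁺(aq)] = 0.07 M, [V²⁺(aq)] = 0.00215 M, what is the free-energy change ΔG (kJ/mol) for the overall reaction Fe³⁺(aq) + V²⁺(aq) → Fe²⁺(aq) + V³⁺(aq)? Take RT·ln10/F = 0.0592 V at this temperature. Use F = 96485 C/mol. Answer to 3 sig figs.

−79.0 kJ/mol

With Fe³⁺/Fe²⁺ reduced at the cathode, E°cell = +0.76 − (−0.26) = +1.02 V and n = 1.
The reaction quotient is ([Fe²⁺(aq)]·[V³⁺(aq)]) / ([Fe³⁺(aq)]·[V²⁺(aq)]) = 2.47×10^3; by Nernst, E = +1.02 − (0.0592/1)(3.392) = +0.8192 V.
Then ΔG = −nFE = −1 × 96485 × +0.8192 J/mol = −79.0 kJ/mol.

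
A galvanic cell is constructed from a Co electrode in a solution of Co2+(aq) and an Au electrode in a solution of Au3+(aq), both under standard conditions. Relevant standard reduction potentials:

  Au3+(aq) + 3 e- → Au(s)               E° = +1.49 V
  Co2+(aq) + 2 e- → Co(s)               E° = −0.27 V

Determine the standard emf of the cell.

Of the two couples in this cell, the one with the more positive reduction potential is reduced at the cathode: here that is Au³⁺/Au (+1.49 V); Co²⁺/Co (−0.27 V) is the anode.
E°cell = E°(cathode) − E°(anode) = +1.49 − (−0.27) = +1.76 V.

+1.76 V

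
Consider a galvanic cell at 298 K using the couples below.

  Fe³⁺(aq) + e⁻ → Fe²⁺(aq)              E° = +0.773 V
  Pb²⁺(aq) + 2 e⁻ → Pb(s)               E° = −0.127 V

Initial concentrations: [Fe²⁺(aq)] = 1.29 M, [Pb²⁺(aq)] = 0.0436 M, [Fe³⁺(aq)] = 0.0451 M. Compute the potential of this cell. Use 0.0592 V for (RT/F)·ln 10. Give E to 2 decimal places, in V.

The Fe³⁺/Fe²⁺ couple has the more positive E°, so it is the cathode; Pb²⁺/Pb is the anode.
The standard potential is +0.773 − (−0.127) = +0.900 V and the balanced reaction transfers n = 2 electrons.
Balancing gives 2 Fe³⁺(aq) + Pb(s) → 2 Fe²⁺(aq) + Pb²⁺(aq); hence Q = ([Fe²⁺(aq)]^2·[Pb²⁺(aq)]) / [Fe³⁺(aq)]^2 = 35.7 (log Q = 1.552).
Applying E = E° − (RT ln10/nF)·log Q gives +0.900 − (0.0592/2)(1.552) = +0.85 V.

+0.85 V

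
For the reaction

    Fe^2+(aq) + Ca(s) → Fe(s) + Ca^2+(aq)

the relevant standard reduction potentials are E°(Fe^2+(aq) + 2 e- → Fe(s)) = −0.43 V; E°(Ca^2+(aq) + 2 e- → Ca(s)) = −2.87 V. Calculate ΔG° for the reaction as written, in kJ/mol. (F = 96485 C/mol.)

−471 kJ/mol

In the reaction as written Fe^2+(aq) is reduced, so the Fe²⁺/Fe couple is the cathode and Ca²⁺/Ca is the anode.
E°cell = −0.43 − (−2.87) = +2.44 V; balancing electrons gives n = 2.
ΔG° = −nFE°cell = −(2)(96485)(+2.44) J/mol = −471 kJ/mol.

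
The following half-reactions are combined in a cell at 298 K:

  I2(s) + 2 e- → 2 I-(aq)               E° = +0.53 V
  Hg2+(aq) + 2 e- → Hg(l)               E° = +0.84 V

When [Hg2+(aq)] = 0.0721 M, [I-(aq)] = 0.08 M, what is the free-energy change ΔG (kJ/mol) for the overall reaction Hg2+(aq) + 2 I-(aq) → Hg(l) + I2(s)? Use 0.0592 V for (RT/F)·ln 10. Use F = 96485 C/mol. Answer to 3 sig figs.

E°cell = +0.84 − (+0.53) = +0.31 V; the balanced reaction transfers n = 2 electrons.
Here Q = 1 / ([Hg2+(aq)]·[I-(aq)]^2) = 2.17×10^3 (log Q = 3.336), giving E = +0.31 − (0.0592/2)·(3.336) = +0.2113 V.
Then ΔG = −nFE = −2 × 96485 × +0.2113 J/mol = −40.8 kJ/mol.

−40.8 kJ/mol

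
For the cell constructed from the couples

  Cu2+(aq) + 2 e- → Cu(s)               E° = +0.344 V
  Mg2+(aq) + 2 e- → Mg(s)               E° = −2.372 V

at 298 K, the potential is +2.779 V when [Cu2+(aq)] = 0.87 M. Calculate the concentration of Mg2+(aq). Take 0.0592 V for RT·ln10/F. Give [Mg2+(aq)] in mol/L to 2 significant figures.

0.0065 M

Cu²⁺/Cu is the cathode (higher E°); E°cell = +0.344 − (−2.372) = +2.716 V with n = 2.
Rearranging E = E° − (0.0592/n)·log Q gives log Q = 2(+2.716 − (+2.779))/0.0592 = −2.128.
For Cu2+(aq) + Mg(s) → Cu(s) + Mg2+(aq), the reaction quotient is Q = [Mg2+(aq)] / [Cu2+(aq)].
Isolating [Mg2+(aq)] in Q = 10^{−2.128} yields log [Mg2+(aq)] = −2.188, i.e. 0.0065 M.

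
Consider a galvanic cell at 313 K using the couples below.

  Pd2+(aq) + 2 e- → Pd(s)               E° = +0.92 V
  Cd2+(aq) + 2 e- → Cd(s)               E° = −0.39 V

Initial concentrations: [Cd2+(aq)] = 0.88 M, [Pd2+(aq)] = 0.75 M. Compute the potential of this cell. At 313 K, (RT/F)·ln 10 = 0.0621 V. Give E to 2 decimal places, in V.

+1.31 V

Pd²⁺/Pd is reduced (cathode, E° = +0.92 V) and Cd²⁺/Cd is oxidized (anode).
E°cell = +0.92 − (−0.39) = +1.31 V, with n = 2 electrons transferred.
For the overall reaction Pd2+(aq) + Cd(s) → Pd(s) + Cd2+(aq), Q = [Cd2+(aq)] / [Pd2+(aq)] = 1.17, giving log Q = 0.069.
By the Nernst equation, E = +1.31 − (0.0621/2)·(0.069) = +1.31 V.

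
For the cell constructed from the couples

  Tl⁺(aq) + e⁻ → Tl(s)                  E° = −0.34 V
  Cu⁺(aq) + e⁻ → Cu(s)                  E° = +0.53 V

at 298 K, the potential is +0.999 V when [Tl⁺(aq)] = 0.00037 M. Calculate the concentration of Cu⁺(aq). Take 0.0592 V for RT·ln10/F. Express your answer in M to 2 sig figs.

0.056 M

The Cu⁺/Cu couple has the larger reduction potential, so it is the cathode: E°cell = +0.53 − (−0.34) = +0.87 V and n = 1.
Since E = E° − (0.0592/n)·log Q, log Q = n(E° − E)/0.0592 = −2.179.
For Cu⁺(aq) + Tl(s) → Cu(s) + Tl⁺(aq), the reaction quotient is Q = [Tl⁺(aq)] / [Cu⁺(aq)].
Substituting the known concentrations and solving, log [Cu⁺(aq)] = −1.253 and [Cu⁺(aq)] = 0.056 M.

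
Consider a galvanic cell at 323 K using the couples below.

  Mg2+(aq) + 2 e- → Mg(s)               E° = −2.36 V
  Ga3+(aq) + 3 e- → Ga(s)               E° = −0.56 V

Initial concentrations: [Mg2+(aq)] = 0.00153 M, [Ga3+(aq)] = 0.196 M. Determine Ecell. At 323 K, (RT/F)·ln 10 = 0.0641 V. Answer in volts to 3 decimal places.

Since E°(Ga³⁺/Ga) > E°(Mg²⁺/Mg), Ga³⁺/Ga serves as the cathode.
The standard potential is −0.56 − (−2.36) = +1.80 V and the balanced reaction transfers n = 6 electrons.
Balancing gives 2 Ga3+(aq) + 3 Mg(s) → 2 Ga(s) + 3 Mg2+(aq); hence Q = [Mg2+(aq)]^3 / [Ga3+(aq)]^2 = 9.32×10^−8 (log Q = −7.030).
Applying E = E° − (RT ln10/nF)·log Q gives +1.80 − (0.0641/6)(−7.030) = +1.875 V.

+1.875 V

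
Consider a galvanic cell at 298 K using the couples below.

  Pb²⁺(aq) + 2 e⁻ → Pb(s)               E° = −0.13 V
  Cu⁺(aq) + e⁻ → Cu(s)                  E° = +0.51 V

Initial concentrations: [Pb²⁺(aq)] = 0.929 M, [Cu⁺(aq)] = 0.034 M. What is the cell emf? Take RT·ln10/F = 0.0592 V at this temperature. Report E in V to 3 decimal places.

+0.554 V

The Cu⁺/Cu couple has the more positive E°, so it is the cathode; Pb²⁺/Pb is the anode.
E°cell = +0.51 − (−0.13) = +0.64 V, with n = 2 electrons transferred.
Balancing gives 2 Cu⁺(aq) + Pb(s) → 2 Cu(s) + Pb²⁺(aq); hence Q = [Pb²⁺(aq)] / [Cu⁺(aq)]^2 = 804 (log Q = 2.905).
Applying E = E° − (RT ln10/nF)·log Q gives +0.64 − (0.0592/2)(2.905) = +0.554 V.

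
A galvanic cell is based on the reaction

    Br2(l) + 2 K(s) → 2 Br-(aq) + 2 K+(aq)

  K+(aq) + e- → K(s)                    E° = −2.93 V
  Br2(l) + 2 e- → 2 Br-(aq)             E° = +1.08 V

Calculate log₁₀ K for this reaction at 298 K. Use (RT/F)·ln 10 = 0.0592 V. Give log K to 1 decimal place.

log K = 135.5

The Br₂/Br⁻ couple is reduced (cathode); E°cell = +1.08 − (−2.93) = +4.01 V with n = 2.
At equilibrium E = 0, so log K = nE°cell / 0.0592 = (2)(+4.01) / 0.0592 = 135.5.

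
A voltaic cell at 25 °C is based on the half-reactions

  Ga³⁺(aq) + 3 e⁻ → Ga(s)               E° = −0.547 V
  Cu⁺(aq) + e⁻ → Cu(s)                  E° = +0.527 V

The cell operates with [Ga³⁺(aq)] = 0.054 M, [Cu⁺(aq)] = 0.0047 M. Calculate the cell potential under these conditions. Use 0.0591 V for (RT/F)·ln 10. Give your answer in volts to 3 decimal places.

+0.961 V

Since E°(Cu⁺/Cu) > E°(Ga³⁺/Ga), Cu⁺/Cu serves as the cathode.
The standard potential is +0.527 − (−0.547) = +1.074 V and the balanced reaction transfers n = 3 electrons.
For the overall reaction 3 Cu⁺(aq) + Ga(s) → 3 Cu(s) + Ga³⁺(aq), Q = [Ga³⁺(aq)] / [Cu⁺(aq)]^3 = 5.2×10^5, giving log Q = 5.716.
E = E° − (0.0591/n)·log Q = +1.074 − (0.0591/3)(5.716) = +0.961 V.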